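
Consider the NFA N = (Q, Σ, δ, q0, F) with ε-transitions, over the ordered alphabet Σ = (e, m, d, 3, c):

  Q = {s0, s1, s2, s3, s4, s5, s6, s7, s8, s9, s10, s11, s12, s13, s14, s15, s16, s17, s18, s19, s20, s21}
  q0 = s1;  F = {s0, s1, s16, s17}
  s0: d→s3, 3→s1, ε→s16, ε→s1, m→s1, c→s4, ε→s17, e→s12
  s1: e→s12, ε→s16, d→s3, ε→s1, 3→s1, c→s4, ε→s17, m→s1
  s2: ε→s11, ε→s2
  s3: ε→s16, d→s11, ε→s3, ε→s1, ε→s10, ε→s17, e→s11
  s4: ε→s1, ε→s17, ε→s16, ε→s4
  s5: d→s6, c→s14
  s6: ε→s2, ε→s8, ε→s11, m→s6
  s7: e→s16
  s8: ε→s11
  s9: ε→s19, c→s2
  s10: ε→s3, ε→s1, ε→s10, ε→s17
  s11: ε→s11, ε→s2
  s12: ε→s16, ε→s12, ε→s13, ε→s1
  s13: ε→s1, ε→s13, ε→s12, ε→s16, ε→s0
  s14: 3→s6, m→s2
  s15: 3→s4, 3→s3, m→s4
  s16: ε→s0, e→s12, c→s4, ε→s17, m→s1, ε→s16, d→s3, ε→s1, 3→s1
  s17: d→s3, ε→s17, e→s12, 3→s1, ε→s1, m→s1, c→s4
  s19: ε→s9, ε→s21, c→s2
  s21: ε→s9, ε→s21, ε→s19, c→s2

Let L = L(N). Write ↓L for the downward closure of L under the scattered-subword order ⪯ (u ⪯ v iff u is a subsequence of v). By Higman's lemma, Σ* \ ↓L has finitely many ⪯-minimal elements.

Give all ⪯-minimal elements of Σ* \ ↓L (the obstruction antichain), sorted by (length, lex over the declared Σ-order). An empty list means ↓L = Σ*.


|Q|=22, |F|=4, |δ|=82 (48 ε).
min D↑ (1 st, q0=0, F={}): 0:e→0,m→0,d→0,3→0,c→0.
L(D↑) = ∅; no obstructions.

Antichain: [].


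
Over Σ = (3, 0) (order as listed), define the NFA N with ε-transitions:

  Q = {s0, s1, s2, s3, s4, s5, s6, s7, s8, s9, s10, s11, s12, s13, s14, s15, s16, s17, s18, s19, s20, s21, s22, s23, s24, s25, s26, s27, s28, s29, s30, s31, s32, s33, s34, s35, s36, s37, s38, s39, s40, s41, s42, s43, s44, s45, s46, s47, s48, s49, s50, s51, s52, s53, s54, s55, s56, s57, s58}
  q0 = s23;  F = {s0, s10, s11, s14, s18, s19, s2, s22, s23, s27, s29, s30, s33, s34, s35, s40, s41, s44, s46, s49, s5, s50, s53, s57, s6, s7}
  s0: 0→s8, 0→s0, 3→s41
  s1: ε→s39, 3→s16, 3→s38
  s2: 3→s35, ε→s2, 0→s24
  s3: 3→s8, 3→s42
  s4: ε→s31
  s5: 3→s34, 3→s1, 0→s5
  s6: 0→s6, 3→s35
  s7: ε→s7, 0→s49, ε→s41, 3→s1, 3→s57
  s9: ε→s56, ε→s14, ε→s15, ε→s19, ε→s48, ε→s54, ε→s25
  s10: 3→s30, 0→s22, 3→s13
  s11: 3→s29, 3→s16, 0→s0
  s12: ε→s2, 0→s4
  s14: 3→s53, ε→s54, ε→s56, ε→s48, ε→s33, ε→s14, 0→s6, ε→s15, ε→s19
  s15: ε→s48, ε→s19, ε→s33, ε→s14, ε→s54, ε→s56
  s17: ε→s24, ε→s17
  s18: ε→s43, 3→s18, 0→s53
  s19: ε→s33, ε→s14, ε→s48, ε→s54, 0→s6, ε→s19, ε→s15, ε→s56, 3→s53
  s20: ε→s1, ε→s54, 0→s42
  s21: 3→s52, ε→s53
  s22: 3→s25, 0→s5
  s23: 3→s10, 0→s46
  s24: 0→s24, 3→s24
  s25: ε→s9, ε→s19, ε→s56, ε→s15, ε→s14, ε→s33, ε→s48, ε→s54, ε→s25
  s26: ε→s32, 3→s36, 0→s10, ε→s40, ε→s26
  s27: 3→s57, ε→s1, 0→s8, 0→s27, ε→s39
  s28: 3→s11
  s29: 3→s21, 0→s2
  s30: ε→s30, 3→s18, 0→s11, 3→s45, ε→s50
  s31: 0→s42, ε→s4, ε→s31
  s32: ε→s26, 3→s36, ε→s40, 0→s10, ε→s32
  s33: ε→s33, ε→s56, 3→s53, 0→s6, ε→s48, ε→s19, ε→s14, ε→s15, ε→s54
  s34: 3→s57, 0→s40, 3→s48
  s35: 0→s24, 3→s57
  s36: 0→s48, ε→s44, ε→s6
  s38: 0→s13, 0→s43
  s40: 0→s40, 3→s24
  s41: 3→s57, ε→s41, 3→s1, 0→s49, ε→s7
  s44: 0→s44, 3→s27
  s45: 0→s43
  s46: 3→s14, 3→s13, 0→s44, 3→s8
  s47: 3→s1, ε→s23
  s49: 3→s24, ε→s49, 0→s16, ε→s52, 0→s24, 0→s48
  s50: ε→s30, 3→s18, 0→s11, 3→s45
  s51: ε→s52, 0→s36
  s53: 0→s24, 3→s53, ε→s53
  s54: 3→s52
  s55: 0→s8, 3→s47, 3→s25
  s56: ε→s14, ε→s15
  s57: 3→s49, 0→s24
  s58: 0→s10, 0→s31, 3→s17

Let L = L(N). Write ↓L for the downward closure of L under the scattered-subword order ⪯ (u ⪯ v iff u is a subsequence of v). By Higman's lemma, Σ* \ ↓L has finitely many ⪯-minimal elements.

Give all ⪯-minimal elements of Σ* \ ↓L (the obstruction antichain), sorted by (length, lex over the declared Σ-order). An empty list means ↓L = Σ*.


min(Σ*\↓L) = [0330, 33300, 300303, 003333].

|Q|=59, |F|=26, |δ|=173 (79 ε).
min D↑ (23 st, q0=0, F={16}): 0:3→1,0→2 1:3→3,0→4 2:3→5,0→6 3:3→7,0→8 4:3→5,0→9 5:3→10,0→11 6:3→12,0→6 7:3→7,0→10 8:3→13,0→14 9:3→15,0→9 10:3→10,0→16 11:3→17,0→11 12:3→18,0→12 13:3→10,0→19 14:3→20,0→14 15:3→18,0→21 16:3→16,0→16 17:3→18,0→16 18:3→22,0→16 19:3→17,0→16 20:3→18,0→22 21:3→16,0→21 22:3→16,0→16 (ε-aug+det+¬).
'0330': N↓-sim [43, 37, 31, 14, 5] end={s13,s16,s24,s43,s48} rej; 4/4 single-dels accept.
'33300': |S_i|=[43, 40, 36, 20, 11, 3] end={s16,s24,s48} rej; 5/5 deletions ∈↓L.
'300303': |S_i|=[43, 40, 35, 22, 16, 8, 1] end={s24} rej; 6/6 deletions ∈↓L.
'003333': N↓-sim [43, 37, 23, 18, 11, 8, 1] end={s24} ∉↓L; 6/6 deletions ∈↓L.
4 obstructions.


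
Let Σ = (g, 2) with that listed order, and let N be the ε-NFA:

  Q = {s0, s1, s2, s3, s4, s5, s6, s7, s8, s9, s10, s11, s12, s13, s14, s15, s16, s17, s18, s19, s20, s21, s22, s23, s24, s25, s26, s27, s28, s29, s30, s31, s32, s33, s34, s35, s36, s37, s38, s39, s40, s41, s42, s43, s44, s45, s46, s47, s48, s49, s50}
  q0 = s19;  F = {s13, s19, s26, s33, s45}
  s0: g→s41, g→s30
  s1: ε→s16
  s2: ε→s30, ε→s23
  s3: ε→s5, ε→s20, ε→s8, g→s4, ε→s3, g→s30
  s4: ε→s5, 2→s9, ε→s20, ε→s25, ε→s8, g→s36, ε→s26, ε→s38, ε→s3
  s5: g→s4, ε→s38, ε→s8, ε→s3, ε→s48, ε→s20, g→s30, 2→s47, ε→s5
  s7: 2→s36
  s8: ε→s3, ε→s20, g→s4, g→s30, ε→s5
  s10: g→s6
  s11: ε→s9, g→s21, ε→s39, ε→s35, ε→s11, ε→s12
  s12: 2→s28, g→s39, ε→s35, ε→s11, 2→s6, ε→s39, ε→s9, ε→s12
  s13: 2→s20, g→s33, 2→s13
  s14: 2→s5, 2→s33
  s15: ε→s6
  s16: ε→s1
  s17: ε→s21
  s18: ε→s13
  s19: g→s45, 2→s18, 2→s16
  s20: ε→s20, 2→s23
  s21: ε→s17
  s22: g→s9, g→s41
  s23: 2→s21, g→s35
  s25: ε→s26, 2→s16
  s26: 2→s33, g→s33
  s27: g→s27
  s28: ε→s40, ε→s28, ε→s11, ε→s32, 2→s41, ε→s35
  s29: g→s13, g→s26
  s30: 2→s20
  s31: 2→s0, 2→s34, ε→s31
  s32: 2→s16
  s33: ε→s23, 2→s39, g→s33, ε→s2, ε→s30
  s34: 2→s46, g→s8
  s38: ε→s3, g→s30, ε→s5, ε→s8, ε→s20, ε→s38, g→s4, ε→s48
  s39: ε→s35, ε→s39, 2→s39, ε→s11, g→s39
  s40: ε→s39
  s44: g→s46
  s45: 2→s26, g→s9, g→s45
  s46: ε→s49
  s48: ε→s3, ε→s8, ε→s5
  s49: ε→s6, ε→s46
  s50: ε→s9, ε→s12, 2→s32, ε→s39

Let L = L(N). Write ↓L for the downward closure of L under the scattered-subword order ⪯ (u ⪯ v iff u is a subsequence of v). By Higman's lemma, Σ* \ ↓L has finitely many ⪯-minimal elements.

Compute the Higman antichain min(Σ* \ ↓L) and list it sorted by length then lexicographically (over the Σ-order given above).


Antichain: [2g2, g222].

|Q|=51, |F|=5, |δ|=122 (68 ε).
min D↑ (6 st, q0=0, F={5}): 0:g→1,2→2 1:g→1,2→3 2:g→4,2→2 3:g→4,2→4 4:g→4,2→5 5:g→5,2→5 (ε-aug+det+¬).
'2g2': run [24, 22, 19, 16] end={s1,s11,s12,s16,s17,s20,s21,s23,s28,s32,s35,s39,…} — reject; 3/3 del acc.
'g222': run [24, 21, 20, 19, 16] end={s1,s11,s12,s16,s17,s20,s21,s23,s28,s32,s35,s39,…} ∉↓L; 4/4 single-dels accept.
2 minimals (antichain).


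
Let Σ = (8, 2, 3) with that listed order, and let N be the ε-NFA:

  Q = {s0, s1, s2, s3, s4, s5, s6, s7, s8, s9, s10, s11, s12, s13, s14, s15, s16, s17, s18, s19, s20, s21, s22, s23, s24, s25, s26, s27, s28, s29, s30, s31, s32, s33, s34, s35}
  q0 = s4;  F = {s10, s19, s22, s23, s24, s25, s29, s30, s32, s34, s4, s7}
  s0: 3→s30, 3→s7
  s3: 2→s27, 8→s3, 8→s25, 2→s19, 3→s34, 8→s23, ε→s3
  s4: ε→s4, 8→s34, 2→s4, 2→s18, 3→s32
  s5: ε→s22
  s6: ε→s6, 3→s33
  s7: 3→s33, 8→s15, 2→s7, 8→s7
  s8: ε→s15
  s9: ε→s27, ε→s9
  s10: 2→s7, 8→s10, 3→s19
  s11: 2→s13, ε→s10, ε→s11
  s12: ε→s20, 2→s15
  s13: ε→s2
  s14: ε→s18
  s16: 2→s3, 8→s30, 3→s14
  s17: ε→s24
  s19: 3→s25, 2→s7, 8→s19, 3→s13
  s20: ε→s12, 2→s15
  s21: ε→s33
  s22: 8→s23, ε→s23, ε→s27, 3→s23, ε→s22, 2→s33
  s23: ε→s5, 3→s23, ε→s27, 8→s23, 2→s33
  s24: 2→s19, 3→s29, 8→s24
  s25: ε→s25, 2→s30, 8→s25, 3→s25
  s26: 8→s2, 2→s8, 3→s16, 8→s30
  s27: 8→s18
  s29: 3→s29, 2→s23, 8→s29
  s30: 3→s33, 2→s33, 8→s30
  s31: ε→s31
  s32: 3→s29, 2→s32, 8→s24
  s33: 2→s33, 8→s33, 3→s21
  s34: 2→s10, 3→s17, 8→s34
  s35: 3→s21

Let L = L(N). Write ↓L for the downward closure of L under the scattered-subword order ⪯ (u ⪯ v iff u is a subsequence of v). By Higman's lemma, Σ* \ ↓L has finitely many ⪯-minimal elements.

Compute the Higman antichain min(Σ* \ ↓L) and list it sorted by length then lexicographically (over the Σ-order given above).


A = [8223, 3322].

|Q|=36, |F|=12, |δ|=85 (22 ε).
min D↑ (12 st, q0=0, F={9}): 0:8→1,2→0,3→2 1:8→1,2→3,3→4 2:8→4,2→2,3→5 3:8→3,2→6,3→7 4:8→4,2→7,3→5 5:8→5,2→8,3→5 6:8→6,2→6,3→9 7:8→7,2→6,3→10 8:8→8,2→9,3→8 9:8→9,2→9,3→9 10:8→10,2→11,3→10 11:8→11,2→9,3→9.
'8223': run [21, 19, 15, 5, 2] end={s21,s33} — reject; 4/4 deletions ∈↓L.
'3322': |S_i|=[21, 18, 12, 8, 2] end={s21,s33} ∉↓L; 4/4 single-dels accept.
2 obstructions.


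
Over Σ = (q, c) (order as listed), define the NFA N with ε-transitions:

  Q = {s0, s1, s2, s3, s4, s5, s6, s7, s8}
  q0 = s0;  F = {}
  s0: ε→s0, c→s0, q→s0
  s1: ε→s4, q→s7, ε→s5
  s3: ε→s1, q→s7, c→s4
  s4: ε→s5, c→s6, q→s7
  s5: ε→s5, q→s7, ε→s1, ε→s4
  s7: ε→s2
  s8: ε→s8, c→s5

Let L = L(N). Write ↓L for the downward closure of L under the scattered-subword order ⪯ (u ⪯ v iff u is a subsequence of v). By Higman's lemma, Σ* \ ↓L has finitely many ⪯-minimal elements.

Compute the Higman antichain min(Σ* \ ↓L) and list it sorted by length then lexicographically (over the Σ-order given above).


|Q|=9, |F|=0, |δ|=19 (10 ε).
min D↑ (1 st, q0=0, F={0}): 0:q→0,c→0.
ε ∈ L(D↑) — L = ∅.

A = [ε].


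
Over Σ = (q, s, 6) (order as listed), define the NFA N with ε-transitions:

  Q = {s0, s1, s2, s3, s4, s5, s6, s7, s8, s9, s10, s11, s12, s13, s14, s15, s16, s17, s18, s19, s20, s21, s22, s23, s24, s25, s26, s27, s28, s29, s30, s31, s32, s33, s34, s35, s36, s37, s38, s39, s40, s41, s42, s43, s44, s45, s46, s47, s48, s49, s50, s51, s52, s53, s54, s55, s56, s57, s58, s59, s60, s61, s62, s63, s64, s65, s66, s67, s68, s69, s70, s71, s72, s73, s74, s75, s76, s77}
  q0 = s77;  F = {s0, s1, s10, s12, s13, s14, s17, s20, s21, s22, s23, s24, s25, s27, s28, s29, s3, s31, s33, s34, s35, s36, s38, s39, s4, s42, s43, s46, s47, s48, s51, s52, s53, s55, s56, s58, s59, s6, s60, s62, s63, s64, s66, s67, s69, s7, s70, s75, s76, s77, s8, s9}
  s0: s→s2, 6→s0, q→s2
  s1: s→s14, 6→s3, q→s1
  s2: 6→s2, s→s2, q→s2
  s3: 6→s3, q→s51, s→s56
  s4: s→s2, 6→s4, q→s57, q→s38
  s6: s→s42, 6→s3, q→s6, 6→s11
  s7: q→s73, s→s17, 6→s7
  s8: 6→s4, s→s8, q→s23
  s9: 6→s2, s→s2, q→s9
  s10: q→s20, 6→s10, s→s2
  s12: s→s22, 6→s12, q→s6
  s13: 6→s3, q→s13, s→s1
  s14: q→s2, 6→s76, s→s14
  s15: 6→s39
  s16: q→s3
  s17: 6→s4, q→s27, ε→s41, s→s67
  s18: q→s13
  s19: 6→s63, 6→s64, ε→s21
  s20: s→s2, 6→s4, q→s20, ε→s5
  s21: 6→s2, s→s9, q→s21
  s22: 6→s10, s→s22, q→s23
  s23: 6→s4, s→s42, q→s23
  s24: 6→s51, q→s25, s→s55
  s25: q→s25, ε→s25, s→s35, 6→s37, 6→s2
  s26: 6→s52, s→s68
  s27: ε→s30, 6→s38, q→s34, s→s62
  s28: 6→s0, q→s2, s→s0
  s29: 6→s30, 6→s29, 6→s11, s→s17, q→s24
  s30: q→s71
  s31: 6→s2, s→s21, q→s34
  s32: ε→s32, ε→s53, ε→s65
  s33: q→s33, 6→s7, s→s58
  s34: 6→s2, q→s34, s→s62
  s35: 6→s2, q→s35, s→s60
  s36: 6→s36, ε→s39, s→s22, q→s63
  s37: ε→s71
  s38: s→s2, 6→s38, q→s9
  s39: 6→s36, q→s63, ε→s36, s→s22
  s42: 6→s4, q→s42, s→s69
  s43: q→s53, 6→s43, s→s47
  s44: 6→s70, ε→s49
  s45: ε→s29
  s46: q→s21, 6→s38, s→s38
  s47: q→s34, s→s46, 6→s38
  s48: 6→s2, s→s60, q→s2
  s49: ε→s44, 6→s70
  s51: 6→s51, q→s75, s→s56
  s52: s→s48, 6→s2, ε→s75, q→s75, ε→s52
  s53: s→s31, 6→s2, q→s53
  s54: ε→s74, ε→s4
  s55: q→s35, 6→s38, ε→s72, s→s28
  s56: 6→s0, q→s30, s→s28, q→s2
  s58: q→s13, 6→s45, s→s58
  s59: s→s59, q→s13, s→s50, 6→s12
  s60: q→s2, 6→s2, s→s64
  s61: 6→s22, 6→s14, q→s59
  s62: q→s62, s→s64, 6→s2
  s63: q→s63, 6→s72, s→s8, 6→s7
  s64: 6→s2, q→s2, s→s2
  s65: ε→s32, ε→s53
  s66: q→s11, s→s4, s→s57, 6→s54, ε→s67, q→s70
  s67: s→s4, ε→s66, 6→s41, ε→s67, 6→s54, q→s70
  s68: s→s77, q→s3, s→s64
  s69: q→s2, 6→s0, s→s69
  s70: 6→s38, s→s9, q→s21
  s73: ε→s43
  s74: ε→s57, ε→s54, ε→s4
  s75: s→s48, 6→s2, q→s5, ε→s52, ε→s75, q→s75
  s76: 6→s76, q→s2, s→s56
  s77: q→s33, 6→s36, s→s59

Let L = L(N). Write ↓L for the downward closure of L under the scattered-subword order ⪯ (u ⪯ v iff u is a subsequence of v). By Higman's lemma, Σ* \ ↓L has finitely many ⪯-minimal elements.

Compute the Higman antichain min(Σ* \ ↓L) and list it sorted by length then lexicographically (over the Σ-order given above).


Antichain: [6s6s, q6qq6, sqssq, sq6sq, q6sqs6, q6ssss].

|Q|=78, |F|=52, |δ|=217 (30 ε).
min D↑ (50 st, q0=0, F={30}): 0:q→1,s→2,6→3 1:q→1,s→4,6→5 2:q→6,s→2,6→7 3:q→8,s→9,6→3 4:q→6,s→4,6→10 5:q→11,s→12,6→5 6:q→6,s→13,6→14 7:q→15,s→9,6→7 8:q→8,s→16,6→5 9:q→17,s→9,6→18 10:q→19,s→12,6→10 11:q→20,s→21,6→11 12:q→22,s→23,6→24 13:q→13,s→25,6→14 14:q→26,s→27,6→14 15:q→15,s→28,6→14 16:q→17,s→16,6→24 17:q→17,s→28,6→24 18:q→29,s→30,6→18 19:q→31,s→32,6→26 20:q→20,s→33,6→30 21:q→34,s→35,6→36 22:q→34,s→37,6→36 23:q→38,s→24,6→24 24:q→36,s→30,6→24 25:q→30,s→25,6→39 26:q→40,s→27,6→26 27:q→30,s→41,6→42 28:q→28,s→43,6→24 29:q→29,s→30,6→24 30:q→30,s→30,6→30 31:q→31,s→44,6→30 32:q→44,s→41,6→36 33:q→34,s→45,6→30 34:q→34,s→37,6→30 35:q→45,s→36,6→36 36:q→46,s→30,6→36 37:q→37,s→47,6→30 38:q→45,s→46,6→36 39:q→30,s→27,6→39 40:q→40,s→48,6→30 41:q→30,s→42,6→42 42:q→30,s→30,6→42 43:q→30,s→43,6→42 44:q→44,s→49,6→30 45:q→45,s→46,6→30 46:q→46,s→30,6→30 47:q→30,s→30,6→30 48:q→30,s→49,6→30 49:q→30,s→47,6→30 (ε-aug+det+¬).
'6s6s': |S_i|=[66, 58, 39, 12, 1] end={s2} rej; 4/4 del acc.
'q6qq6': N↓-sim [66, 58, 46, 34, 18, 3] end={s2,s37,s71} — reject; 5/5 deletions ∈↓L.
'sqssq': N↓-sim [66, 57, 39, 27, 12, 3] end={s2,s30,s71} rej; 5/5 del acc.
'sq6sq': |S_i|=[66, 57, 39, 21, 9, 3] end={s2,s30,s71} — reject; 5/5 del acc.
'q6sqs6': N↓-sim [66, 58, 46, 31, 15, 5, 1] end={s2} — reject; 6/6 deletions ∈↓L.
'q6ssss': |S_i|=[66, 58, 46, 31, 19, 7, 1] end={s2} rej; 6/6 single-dels accept.
6 words, ⪯-incomp.


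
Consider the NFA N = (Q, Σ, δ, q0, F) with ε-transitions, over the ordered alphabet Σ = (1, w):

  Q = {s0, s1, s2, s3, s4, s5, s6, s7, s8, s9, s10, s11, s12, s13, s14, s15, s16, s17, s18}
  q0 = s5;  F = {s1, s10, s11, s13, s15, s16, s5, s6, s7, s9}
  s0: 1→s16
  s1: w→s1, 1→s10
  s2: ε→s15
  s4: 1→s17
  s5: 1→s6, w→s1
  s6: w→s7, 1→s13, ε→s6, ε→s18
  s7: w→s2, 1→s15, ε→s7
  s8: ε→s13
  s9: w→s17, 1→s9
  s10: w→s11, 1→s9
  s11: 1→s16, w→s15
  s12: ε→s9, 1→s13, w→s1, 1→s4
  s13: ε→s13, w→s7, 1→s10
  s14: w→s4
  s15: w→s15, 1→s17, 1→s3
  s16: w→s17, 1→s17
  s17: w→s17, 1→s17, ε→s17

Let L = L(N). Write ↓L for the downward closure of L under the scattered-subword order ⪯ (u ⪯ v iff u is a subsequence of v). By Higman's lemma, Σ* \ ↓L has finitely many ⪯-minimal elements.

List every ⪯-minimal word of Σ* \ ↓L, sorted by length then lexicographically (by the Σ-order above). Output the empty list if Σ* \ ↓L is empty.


A = [1w11, 1ww1, w11w, 1111w].

|Q|=19, |F|=10, |δ|=37 (8 ε).
min D↑ (11 st, q0=0, F={9}): 0:1→1,w→2 1:1→3,w→4 2:1→5,w→2 3:1→5,w→4 4:1→6,w→6 5:1→7,w→8 6:1→9,w→6 7:1→7,w→9 8:1→10,w→6 9:1→9,w→9 10:1→9,w→9 [Hopcroft].
'1w11': N↓-sim [14, 12, 7, 4, 2] end={s17,s3} rej; 4/4 deletions ∈↓L.
'1ww1': N↓-sim [14, 12, 7, 4, 2] end={s17,s3} rej; 4/4 deletions ∈↓L.
'w11w': |S_i|=[14, 10, 7, 4, 1] end={s17} ∉↓L; 4/4 deletions ∈↓L.
'1111w': |S_i|=[14, 12, 10, 7, 4, 1] end={s17} — reject; 5/5 single-dels accept.
4 obstructions.


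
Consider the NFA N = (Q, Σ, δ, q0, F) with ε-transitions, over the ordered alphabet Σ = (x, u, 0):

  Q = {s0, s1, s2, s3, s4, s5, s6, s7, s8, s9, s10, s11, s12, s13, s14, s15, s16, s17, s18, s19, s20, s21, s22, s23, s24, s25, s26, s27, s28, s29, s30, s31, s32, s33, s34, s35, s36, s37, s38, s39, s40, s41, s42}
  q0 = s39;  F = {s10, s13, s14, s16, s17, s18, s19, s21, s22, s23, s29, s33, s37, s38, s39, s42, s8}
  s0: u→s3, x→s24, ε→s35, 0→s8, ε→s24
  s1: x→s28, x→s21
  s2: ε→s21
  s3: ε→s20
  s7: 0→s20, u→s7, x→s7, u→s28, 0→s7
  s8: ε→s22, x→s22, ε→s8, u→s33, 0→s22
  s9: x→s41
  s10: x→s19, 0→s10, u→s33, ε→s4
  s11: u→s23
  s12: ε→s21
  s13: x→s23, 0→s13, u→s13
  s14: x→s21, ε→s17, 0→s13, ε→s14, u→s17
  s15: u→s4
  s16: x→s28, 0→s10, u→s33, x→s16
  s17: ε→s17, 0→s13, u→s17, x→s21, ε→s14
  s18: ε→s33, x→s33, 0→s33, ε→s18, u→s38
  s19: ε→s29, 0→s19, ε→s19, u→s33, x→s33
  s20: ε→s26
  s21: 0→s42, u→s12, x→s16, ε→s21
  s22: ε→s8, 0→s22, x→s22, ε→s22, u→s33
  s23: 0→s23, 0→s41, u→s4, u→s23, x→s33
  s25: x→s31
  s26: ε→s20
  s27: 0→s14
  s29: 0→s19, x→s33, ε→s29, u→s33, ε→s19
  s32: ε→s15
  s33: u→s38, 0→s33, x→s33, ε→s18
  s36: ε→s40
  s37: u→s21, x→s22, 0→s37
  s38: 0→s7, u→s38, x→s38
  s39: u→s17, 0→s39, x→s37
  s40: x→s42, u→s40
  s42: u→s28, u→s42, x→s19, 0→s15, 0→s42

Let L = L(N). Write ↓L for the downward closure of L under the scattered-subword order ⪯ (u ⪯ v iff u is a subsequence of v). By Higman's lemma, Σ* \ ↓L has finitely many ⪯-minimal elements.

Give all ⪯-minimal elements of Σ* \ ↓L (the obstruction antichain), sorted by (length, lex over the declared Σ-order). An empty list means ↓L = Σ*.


Antichain: [xxuu0, u0xxu0].

|Q|=43, |F|=17, |δ|=99 (26 ε).
min D↑ (14 st, q0=0, F={13}): 0:x→1,u→2,0→0 1:x→3,u→4,0→1 2:x→4,u→2,0→5 3:x→3,u→6,0→3 4:x→7,u→4,0→8 5:x→9,u→5,0→5 6:x→6,u→10,0→6 7:x→7,u→6,0→11 8:x→12,u→8,0→8 9:x→6,u→9,0→9 10:x→10,u→10,0→13 11:x→12,u→6,0→11 12:x→6,u→6,0→12 13:x→13,u→13,0→13 (ε-aug+det+¬).
'xxuu0': |S_i|=[25, 21, 14, 7, 5, 4] end={s20,s26,s28,s7} — reject; 5/5 del acc.
'u0xxu0': run [25, 21, 16, 12, 7, 5, 4] end={s20,s26,s28,s7} rej; 6/6 deletions ∈↓L.
2 minimals (antichain).


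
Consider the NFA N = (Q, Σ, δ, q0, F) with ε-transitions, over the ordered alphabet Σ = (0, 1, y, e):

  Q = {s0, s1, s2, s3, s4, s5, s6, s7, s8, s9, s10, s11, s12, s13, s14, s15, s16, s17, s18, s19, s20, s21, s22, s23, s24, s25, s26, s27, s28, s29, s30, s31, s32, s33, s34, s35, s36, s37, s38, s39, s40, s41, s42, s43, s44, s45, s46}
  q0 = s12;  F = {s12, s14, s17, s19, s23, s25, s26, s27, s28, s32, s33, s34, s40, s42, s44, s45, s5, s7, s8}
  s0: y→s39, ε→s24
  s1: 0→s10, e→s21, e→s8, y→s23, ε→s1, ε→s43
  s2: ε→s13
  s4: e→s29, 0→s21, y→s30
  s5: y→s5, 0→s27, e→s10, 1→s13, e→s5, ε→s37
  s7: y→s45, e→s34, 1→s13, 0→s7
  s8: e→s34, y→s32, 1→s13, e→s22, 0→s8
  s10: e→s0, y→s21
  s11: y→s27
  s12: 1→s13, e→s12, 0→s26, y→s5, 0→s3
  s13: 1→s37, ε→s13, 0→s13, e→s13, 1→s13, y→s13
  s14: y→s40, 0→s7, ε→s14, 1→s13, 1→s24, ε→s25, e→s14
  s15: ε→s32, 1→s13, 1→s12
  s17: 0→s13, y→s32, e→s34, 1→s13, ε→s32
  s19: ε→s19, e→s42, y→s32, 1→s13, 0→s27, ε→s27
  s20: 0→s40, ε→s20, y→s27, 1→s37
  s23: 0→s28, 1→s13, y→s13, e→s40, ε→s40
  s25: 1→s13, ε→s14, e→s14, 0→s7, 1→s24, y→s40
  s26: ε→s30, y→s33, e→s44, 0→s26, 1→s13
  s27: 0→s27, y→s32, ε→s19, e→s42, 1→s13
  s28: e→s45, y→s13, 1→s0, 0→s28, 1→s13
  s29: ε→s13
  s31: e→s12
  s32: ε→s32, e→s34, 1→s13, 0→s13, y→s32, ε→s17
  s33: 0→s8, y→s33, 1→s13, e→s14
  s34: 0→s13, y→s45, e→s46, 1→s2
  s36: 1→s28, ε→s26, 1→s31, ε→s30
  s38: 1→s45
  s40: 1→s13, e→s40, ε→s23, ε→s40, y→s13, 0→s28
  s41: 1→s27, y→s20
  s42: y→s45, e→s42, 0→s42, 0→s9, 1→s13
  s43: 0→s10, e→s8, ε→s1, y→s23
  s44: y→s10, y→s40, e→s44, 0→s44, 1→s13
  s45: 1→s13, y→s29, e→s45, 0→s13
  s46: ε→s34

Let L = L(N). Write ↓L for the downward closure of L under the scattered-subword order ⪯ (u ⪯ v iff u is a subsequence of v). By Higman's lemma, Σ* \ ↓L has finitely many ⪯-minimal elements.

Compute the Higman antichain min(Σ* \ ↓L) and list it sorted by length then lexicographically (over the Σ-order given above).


|Q|=47, |F|=19, |δ|=140 (26 ε).
min D↑ (16 st, q0=0, F={2}): 0:0→1,1→2,y→3,e→0 1:0→1,1→2,y→4,e→5 2:0→2,1→2,y→2,e→2 3:0→6,1→2,y→3,e→3 4:0→7,1→2,y→4,e→8 5:0→5,1→2,y→9,e→5 6:0→6,1→2,y→10,e→11 7:0→7,1→2,y→10,e→12 8:0→13,1→2,y→9,e→8 9:0→14,1→2,y→2,e→9 10:0→2,1→2,y→10,e→12 11:0→11,1→2,y→15,e→11 12:0→2,1→2,y→15,e→12 13:0→13,1→2,y→15,e→12 14:0→14,1→2,y→2,e→15 15:0→2,1→2,y→2,e→15 (ε-aug+det+¬).
'1': |S_i|=[33, 6] end={s0,s13,s2,s24,s37,s39} rej; 1/1 del acc.
'0eyy': N↓-sim [33, 31, 22, 12, 5] end={s13,s21,s29,s37,s39} rej; 4/4 single-dels accept.
'y0y0': run [33, 28, 20, 10, 2] end={s13,s37} ∉↓L; 4/4 del acc.
'0y0e0': run [33, 31, 23, 16, 8, 2] end={s13,s37} ∉↓L; 5/5 single-dels accept.
4 words, ⪯-incomp.

min(Σ*\↓L) = [1, 0eyy, y0y0, 0y0e0].


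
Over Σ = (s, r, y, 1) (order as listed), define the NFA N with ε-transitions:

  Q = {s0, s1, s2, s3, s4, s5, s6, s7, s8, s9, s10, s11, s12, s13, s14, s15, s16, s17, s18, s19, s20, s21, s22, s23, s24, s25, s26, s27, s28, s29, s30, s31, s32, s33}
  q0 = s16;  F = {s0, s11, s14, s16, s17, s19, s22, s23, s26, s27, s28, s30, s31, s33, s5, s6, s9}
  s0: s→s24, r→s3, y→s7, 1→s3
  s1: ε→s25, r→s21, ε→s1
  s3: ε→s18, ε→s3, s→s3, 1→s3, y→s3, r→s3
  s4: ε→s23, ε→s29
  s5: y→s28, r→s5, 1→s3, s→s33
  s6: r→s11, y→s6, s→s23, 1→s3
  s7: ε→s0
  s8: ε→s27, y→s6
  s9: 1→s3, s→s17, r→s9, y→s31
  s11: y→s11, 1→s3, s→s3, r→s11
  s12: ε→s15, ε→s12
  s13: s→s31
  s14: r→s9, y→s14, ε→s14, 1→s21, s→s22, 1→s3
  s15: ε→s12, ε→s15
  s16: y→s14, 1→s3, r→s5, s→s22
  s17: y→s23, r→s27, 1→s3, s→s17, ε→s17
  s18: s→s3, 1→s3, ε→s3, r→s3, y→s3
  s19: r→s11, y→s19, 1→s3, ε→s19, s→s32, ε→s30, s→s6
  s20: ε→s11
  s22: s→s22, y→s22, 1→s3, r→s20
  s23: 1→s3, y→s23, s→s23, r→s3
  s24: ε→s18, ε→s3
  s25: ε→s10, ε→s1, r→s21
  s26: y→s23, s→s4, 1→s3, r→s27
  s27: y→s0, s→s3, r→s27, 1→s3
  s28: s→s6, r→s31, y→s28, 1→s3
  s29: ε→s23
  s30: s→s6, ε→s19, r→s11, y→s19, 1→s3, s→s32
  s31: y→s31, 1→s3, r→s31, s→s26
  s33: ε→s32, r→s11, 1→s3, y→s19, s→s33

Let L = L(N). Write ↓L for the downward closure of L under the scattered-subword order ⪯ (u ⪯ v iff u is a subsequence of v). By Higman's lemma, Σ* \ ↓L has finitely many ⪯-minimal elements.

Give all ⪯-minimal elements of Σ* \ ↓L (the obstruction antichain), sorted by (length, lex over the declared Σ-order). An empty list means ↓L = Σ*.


|Q|=34, |F|=17, |δ|=108 (25 ε).
min D↑ (17 st, q0=0, F={4}): 0:s→1,r→2,y→3,1→4 1:s→1,r→5,y→1,1→4 2:s→6,r→2,y→7,1→4 3:s→1,r→8,y→3,1→4 4:s→4,r→4,y→4,1→4 5:s→4,r→5,y→5,1→4 6:s→6,r→5,y→9,1→4 7:s→10,r→11,y→7,1→4 8:s→12,r→8,y→11,1→4 9:s→10,r→5,y→9,1→4 10:s→13,r→5,y→10,1→4 11:s→14,r→11,y→11,1→4 12:s→12,r→15,y→13,1→4 13:s→13,r→4,y→13,1→4 14:s→13,r→15,y→13,1→4 15:s→4,r→15,y→16,1→4 16:s→4,r→4,y→16,1→4 (ε-aug+det+¬).
'1': run [26, 3] end={s18,s21,s3} — reject; 1/1 single-dels accept.
'srs': N↓-sim [26, 19, 8, 3] end={s18,s24,s3} ∉↓L; 3/3 single-dels accept.
'ryssr': |S_i|=[26, 22, 17, 13, 6, 2] end={s18,s3} — reject; 5/5 del acc.
'yrsyr': run [26, 23, 15, 11, 6, 2] end={s18,s3} rej; 5/5 deletions ∈↓L.
4 obstructions.

A = [1, srs, ryssr, yrsyr].


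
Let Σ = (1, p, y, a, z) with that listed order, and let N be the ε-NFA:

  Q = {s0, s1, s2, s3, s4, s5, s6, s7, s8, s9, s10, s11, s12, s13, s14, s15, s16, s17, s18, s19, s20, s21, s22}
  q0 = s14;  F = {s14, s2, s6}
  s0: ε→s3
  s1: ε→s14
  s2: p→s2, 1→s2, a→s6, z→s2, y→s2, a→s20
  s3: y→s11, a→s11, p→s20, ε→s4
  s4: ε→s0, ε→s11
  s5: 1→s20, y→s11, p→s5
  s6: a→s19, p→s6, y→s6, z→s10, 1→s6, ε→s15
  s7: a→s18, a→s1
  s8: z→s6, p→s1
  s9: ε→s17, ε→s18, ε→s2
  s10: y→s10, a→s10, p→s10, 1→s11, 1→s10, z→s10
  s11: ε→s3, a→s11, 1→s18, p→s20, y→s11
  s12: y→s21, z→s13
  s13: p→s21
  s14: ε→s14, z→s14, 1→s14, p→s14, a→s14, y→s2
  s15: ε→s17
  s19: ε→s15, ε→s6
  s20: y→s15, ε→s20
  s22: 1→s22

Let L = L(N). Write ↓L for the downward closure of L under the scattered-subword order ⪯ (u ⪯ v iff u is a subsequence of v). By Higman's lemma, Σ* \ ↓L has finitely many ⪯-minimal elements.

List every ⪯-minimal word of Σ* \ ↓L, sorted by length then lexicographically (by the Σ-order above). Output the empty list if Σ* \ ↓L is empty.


A = [yaz].

|Q|=23, |F|=3, |δ|=56 (15 ε).
min D↑ (4 st, q0=0, F={3}): 0:1→0,p→0,y→1,a→0,z→0 1:1→1,p→1,y→1,a→2,z→1 2:1→2,p→2,y→2,a→2,z→3 3:1→3,p→3,y→3,a→3,z→3 [Hopcroft].
'yaz': run [13, 12, 11, 9] end={s0,s10,s11,s15,s17,s18,s20,s3,s4} rej; 3/3 single-dels accept.
1 words, ⪯-incomp.


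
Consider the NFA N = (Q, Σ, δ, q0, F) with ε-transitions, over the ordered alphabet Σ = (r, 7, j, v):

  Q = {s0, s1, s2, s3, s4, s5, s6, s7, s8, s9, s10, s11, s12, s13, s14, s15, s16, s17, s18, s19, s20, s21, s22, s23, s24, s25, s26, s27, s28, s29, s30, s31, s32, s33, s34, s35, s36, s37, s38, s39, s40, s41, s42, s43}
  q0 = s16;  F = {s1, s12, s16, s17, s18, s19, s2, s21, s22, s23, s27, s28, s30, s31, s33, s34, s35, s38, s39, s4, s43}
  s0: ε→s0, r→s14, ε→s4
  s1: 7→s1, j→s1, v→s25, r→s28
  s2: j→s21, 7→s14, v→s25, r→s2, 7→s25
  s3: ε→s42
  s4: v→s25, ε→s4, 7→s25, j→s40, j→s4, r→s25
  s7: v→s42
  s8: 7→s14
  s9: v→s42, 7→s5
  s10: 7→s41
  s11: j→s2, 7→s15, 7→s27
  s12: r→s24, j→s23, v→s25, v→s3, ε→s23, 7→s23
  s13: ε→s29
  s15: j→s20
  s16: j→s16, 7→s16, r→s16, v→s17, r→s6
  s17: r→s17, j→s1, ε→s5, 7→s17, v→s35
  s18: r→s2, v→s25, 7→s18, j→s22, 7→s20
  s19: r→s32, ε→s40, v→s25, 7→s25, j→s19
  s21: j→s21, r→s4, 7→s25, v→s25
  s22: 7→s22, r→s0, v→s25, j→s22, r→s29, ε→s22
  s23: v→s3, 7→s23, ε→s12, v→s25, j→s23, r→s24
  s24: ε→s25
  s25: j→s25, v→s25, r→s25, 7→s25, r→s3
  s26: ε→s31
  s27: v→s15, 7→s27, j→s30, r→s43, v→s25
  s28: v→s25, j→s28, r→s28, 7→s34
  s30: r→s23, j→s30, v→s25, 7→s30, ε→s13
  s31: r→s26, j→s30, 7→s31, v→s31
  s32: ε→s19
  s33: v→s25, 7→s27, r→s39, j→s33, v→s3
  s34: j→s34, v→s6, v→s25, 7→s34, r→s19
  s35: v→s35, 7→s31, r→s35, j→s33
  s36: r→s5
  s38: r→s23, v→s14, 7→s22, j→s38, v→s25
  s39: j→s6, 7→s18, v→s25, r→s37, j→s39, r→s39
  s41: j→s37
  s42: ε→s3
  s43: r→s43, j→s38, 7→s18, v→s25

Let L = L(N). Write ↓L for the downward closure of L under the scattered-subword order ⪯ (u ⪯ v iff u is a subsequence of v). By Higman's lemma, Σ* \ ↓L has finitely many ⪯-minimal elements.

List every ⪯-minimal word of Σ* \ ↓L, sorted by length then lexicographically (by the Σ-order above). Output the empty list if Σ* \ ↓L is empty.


Antichain: [vjv, vjr7r7, vv7jrr].

|Q|=44, |F|=21, |δ|=129 (15 ε).
min D↑ (21 st, q0=0, F={5}): 0:r→0,7→0,j→0,v→1 1:r→1,7→1,j→2,v→3 2:r→4,7→2,j→2,v→5 3:r→3,7→6,j→7,v→3 4:r→4,7→8,j→4,v→5 5:r→5,7→5,j→5,v→5 6:r→6,7→6,j→9,v→6 7:r→10,7→11,j→7,v→5 8:r→12,7→8,j→8,v→5 9:r→13,7→9,j→9,v→5 10:r→10,7→14,j→10,v→5 11:r→15,7→11,j→9,v→5 12:r→12,7→5,j→12,v→5 13:r→5,7→13,j→13,v→5 14:r→16,7→14,j→17,v→5 15:r→15,7→14,j→18,v→5 16:r→16,7→5,j→19,v→5 17:r→20,7→17,j→17,v→5 18:r→13,7→17,j→18,v→5 19:r→20,7→5,j→19,v→5 20:r→5,7→5,j→20,v→5 [Hopcroft].
'vjv': run [37, 36, 31, 7] end={s14,s15,s20,s25,s3,s42,s6} ∉↓L; 3/3 deletions ∈↓L.
'vjr7r7': run [37, 36, 31, 25, 20, 13, 4] end={s14,s25,s3,s42} ∉↓L; 6/6 deletions ∈↓L.
'vv7jrr': N↓-sim [37, 36, 29, 24, 17, 11, 5] end={s14,s24,s25,s3,s42} ∉↓L; 6/6 del acc.
3 minimals (antichain).


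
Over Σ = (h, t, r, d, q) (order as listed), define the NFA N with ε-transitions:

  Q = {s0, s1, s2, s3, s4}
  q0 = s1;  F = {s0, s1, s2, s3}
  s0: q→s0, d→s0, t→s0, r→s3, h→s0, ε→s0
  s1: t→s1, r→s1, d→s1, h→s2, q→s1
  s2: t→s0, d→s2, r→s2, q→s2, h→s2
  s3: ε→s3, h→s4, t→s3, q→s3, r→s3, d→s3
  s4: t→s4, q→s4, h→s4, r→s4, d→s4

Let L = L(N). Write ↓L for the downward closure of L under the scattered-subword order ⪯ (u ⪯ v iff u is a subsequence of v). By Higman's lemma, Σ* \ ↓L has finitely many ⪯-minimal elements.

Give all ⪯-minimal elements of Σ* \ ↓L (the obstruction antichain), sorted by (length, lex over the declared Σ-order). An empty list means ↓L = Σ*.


|Q|=5, |F|=4, |δ|=27 (2 ε).
min D↑ (5 st, q0=0, F={4}): 0:h→1,t→0,r→0,d→0,q→0 1:h→1,t→2,r→1,d→1,q→1 2:h→2,t→2,r→3,d→2,q→2 3:h→4,t→3,r→3,d→3,q→3 4:h→4,t→4,r→4,d→4,q→4 [Hopcroft].
'htrh': |S_i|=[5, 4, 3, 2, 1] end={s4} rej; 4/4 del acc.
1 words, ⪯-incomp.

min(Σ*\↓L) = [htrh].


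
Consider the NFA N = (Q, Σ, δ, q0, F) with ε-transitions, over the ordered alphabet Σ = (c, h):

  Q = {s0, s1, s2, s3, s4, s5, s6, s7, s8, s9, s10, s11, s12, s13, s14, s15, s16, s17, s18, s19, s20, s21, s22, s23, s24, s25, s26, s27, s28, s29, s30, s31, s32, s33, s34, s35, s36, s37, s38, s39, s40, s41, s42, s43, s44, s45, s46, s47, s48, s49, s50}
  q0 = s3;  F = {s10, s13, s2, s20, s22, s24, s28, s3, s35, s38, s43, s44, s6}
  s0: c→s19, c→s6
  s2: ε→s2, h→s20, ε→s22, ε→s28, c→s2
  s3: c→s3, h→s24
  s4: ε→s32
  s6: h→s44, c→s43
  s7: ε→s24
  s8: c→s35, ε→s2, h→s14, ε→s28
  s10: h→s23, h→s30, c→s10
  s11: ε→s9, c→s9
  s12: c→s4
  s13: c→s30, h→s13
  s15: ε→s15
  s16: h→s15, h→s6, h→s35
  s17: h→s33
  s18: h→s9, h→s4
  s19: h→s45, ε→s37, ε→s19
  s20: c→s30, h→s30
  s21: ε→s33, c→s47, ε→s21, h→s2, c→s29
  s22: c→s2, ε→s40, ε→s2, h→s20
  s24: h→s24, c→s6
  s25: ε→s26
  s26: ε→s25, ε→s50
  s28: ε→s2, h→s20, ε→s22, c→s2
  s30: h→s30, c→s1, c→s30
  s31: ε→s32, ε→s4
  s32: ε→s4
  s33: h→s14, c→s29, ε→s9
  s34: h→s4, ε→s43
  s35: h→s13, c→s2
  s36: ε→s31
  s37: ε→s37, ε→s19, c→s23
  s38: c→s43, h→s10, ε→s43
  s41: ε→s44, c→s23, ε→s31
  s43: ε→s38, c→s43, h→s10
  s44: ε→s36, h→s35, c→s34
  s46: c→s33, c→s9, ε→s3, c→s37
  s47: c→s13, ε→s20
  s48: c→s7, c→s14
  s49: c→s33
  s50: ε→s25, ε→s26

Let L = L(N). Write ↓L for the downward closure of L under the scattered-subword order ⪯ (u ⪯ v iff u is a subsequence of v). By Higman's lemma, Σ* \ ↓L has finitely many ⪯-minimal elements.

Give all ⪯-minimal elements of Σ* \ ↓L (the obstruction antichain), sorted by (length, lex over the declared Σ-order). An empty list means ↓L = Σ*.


A = [hcchh, hchhhc].

|Q|=51, |F|=13, |δ|=95 (37 ε).
min D↑ (11 st, q0=0, F={7}): 0:c→0,h→1 1:c→2,h→1 2:c→3,h→4 3:c→3,h→5 4:c→3,h→6 5:c→5,h→7 6:c→8,h→9 7:c→7,h→7 8:c→8,h→10 9:c→7,h→9 10:c→7,h→7 (ε-aug+det+¬).
'hcchh': run [22, 21, 20, 14, 7, 3] end={s1,s23,s30} — reject; 5/5 del acc.
'hchhhc': N↓-sim [22, 21, 20, 19, 13, 5, 2] end={s1,s30} ∉↓L; 6/6 del acc.
2 words, ⪯-incomp.


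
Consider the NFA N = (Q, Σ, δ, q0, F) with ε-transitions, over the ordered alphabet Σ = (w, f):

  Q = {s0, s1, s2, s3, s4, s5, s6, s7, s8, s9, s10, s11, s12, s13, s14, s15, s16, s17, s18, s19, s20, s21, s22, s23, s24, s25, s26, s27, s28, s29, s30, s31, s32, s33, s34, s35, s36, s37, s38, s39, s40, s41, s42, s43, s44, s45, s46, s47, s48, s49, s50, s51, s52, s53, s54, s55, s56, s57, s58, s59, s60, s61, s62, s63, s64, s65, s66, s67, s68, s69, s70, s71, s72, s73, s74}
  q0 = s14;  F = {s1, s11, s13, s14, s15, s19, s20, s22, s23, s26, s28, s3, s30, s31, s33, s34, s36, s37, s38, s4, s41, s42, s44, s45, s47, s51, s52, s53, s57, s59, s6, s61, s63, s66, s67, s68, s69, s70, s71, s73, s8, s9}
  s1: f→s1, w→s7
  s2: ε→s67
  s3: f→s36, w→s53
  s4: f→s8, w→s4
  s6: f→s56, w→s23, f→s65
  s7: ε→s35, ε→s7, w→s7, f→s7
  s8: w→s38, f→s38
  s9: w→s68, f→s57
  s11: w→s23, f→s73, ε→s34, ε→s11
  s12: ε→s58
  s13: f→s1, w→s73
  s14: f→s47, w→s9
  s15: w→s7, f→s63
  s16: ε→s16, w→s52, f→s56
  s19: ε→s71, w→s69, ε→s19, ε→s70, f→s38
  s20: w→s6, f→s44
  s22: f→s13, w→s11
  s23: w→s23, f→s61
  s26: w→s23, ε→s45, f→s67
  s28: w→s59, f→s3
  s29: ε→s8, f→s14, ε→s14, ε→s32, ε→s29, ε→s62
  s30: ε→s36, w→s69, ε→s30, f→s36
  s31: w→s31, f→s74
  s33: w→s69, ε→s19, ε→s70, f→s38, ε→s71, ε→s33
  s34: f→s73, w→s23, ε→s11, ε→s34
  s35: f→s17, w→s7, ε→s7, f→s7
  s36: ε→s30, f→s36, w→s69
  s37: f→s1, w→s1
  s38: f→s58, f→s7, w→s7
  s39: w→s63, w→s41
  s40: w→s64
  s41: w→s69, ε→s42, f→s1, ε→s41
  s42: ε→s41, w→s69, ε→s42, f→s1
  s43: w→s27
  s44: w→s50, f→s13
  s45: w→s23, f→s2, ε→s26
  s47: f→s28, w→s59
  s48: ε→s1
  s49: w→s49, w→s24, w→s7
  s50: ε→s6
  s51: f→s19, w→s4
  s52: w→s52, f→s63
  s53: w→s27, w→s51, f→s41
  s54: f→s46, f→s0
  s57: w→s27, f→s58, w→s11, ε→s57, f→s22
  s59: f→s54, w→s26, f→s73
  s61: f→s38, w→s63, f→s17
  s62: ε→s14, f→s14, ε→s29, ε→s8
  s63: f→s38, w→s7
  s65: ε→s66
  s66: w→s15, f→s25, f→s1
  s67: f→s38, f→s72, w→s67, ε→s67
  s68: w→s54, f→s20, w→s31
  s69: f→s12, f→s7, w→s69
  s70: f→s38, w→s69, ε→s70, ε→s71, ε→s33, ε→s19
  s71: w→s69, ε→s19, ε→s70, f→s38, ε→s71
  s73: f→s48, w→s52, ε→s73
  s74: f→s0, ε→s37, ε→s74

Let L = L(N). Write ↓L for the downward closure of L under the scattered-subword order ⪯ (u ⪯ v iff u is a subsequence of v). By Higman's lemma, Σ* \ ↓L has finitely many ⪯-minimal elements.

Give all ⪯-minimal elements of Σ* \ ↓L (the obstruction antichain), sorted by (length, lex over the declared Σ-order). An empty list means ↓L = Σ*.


|Q|=75, |F|=42, |δ|=163 (49 ε).
min D↑ (36 st, q0=0, F={28}): 0:w→1,f→2 1:w→3,f→4 2:w→5,f→6 3:w→7,f→8 4:w→9,f→10 5:w→11,f→12 6:w→5,f→13 7:w→7,f→14 8:w→15,f→16 9:w→17,f→12 10:w→9,f→18 11:w→17,f→19 12:w→20,f→21 13:w→22,f→23 14:w→21,f→21 15:w→17,f→24 16:w→15,f→18 17:w→17,f→25 18:w→12,f→21 19:w→19,f→26 20:w→20,f→27 21:w→28,f→21 22:w→29,f→30 23:w→31,f→23 24:w→32,f→21 25:w→27,f→26 26:w→28,f→28 27:w→28,f→26 28:w→28,f→28 29:w→33,f→34 30:w→31,f→21 31:w→31,f→28 32:w→28,f→27 33:w→33,f→35 34:w→31,f→26 35:w→26,f→26 [Hopcroft].
'fwffw': |S_i|=[59, 55, 43, 31, 13, 3] end={s17,s35,s7} rej; 5/5 del acc.
'wwwfww': N↓-sim [59, 53, 46, 31, 21, 8, 3] end={s17,s35,s7} ∉↓L; 6/6 deletions ∈↓L.
'wwwffw': run [59, 53, 46, 31, 21, 9, 3] end={s17,s35,s7} — reject; 6/6 del acc.
'wffffw': N↓-sim [59, 53, 44, 28, 17, 9, 3] end={s17,s35,s7} — reject; 6/6 single-dels accept.
'fwwfff': |S_i|=[59, 55, 43, 25, 17, 7, 4] end={s17,s35,s58,s7} — reject; 6/6 deletions ∈↓L.
'ffffwf': |S_i|=[59, 55, 50, 39, 23, 7, 5] end={s12,s17,s35,s58,s7} ∉↓L; 6/6 deletions ∈↓L.
6 obstructions.

A = [fwffw, wwwfww, wwwffw, wffffw, fwwfff, ffffwf].


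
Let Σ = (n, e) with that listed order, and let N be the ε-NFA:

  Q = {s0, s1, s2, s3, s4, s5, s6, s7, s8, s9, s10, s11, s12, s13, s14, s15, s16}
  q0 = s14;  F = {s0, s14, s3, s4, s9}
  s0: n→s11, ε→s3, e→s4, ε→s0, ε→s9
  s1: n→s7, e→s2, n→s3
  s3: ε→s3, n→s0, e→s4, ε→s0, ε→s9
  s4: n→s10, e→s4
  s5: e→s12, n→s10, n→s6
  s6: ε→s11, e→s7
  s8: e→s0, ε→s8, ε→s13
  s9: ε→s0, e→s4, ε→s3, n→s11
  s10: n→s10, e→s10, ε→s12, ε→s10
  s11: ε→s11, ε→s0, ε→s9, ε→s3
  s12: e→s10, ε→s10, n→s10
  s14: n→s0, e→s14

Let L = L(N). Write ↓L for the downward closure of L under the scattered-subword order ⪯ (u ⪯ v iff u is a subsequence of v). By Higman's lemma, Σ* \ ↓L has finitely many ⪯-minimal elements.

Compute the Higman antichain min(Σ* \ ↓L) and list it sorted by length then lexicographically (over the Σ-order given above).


|Q|=17, |F|=5, |δ|=40 (18 ε).
min D↑ (4 st, q0=0, F={3}): 0:n→1,e→0 1:n→1,e→2 2:n→3,e→2 3:n→3,e→3.
'nen': run [8, 7, 3, 2] end={s10,s12} rej; 3/3 single-dels accept.
1 words, ⪯-incomp.

min(Σ*\↓L) = [nen].


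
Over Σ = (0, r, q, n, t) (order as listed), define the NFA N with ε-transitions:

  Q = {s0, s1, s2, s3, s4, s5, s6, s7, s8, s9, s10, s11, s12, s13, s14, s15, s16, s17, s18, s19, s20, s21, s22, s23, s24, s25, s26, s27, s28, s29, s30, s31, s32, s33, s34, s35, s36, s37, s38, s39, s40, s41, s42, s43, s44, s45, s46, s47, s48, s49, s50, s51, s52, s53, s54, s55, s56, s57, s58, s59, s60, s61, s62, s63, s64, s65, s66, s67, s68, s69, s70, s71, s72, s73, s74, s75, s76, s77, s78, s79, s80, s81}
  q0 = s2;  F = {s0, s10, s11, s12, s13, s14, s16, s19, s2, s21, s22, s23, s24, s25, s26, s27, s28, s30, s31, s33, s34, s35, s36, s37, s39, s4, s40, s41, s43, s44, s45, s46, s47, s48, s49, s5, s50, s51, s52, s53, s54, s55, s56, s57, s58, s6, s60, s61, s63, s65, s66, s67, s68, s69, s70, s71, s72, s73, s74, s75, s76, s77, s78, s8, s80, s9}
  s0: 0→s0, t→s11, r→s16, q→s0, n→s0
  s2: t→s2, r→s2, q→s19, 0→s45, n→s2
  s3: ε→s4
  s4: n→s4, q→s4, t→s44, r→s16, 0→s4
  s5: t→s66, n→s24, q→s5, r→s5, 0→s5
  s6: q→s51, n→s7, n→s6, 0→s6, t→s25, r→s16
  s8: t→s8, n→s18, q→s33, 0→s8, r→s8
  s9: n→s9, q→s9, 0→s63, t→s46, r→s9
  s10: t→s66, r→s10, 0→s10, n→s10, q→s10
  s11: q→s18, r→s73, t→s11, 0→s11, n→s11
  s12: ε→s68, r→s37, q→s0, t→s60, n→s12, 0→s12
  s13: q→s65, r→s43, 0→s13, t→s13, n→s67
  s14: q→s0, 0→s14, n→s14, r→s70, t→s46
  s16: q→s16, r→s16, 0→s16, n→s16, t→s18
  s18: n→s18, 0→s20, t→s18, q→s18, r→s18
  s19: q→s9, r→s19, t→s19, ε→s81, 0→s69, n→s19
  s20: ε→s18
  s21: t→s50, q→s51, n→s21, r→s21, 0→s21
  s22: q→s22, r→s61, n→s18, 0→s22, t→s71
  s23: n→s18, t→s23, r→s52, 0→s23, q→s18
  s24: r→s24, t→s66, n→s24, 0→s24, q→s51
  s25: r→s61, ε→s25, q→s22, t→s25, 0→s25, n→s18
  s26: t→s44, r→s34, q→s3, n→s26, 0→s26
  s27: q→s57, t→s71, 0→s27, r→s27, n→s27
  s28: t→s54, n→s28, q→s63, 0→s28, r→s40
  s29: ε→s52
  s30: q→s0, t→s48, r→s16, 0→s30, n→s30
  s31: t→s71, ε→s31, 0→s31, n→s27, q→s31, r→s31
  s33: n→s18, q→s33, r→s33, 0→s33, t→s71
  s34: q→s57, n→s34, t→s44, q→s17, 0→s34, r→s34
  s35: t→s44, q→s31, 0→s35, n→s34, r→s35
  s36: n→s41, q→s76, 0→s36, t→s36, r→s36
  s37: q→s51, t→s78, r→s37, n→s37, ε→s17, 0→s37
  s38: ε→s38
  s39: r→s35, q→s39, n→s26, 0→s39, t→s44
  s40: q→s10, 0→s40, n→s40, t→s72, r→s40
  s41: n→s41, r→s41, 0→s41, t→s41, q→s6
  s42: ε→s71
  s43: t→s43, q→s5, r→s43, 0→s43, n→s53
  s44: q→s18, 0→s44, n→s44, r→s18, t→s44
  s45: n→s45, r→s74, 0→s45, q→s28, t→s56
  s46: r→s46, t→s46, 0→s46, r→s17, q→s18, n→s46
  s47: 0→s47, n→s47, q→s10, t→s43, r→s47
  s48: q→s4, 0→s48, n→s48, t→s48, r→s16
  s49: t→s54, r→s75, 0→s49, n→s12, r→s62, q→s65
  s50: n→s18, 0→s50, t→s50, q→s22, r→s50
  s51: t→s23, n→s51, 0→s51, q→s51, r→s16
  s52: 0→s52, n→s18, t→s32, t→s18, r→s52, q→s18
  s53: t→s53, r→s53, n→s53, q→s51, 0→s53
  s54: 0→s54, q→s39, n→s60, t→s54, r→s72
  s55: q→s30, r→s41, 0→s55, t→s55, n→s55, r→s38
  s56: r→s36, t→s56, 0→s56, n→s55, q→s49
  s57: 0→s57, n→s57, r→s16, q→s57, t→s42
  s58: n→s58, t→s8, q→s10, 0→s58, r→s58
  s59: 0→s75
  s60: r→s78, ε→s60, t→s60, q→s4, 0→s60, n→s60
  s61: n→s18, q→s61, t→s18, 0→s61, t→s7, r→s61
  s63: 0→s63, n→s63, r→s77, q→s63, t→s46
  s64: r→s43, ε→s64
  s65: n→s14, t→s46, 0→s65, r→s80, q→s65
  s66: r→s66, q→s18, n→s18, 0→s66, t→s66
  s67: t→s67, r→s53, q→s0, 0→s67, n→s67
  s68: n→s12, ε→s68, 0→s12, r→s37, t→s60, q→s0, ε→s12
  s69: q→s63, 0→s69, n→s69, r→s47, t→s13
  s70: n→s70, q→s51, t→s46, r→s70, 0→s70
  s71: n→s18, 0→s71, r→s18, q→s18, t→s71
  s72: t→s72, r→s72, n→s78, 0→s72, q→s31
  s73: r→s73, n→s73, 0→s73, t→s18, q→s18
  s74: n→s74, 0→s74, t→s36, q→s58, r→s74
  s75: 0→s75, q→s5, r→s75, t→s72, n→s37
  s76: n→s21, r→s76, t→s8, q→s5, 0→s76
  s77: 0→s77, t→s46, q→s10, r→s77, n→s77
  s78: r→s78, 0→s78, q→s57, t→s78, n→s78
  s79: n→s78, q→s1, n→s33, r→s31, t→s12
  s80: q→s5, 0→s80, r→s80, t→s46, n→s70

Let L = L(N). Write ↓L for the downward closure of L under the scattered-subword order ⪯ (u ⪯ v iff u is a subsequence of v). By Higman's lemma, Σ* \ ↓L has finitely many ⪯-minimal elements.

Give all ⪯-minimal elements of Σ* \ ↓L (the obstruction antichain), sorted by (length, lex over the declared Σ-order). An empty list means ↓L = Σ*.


A = [qqtq, 0rqtn, 0qtqtr, 0tnqrt].

|Q|=82, |F|=66, |δ|=363 (14 ε).
min D↑ (66 st, q0=0, F={32}): 0:0→1,r→0,q→2,n→0,t→0 1:0→1,r→3,q→4,n→1,t→5 2:0→6,r→2,q→7,n→2,t→2 3:0→3,r→3,q→8,n→3,t→9 4:0→4,r→10,q→11,n→4,t→12 5:0→5,r→9,q→13,n→14,t→5 6:0→6,r→15,q→11,n→6,t→16 7:0→11,r→7,q→7,n→7,t→17 8:0→8,r→8,q→18,n→8,t→19 9:0→9,r→9,q→20,n→21,t→9 10:0→10,r→10,q→18,n→10,t→22 11:0→11,r→23,q→11,n→11,t→17 12:0→12,r→22,q→24,n→25,t→12 13:0→13,r→26,q→27,n→28,t→12 14:0→14,r→21,q→29,n→14,t→14 15:0→15,r→15,q→18,n→15,t→30 16:0→16,r→30,q→27,n→31,t→16 17:0→17,r→17,q→32,n→17,t→17 18:0→18,r→18,q→18,n→18,t→33 19:0→19,r→19,q→34,n→32,t→19 20:0→20,r→20,q→35,n→36,t→19 21:0→21,r→21,q→37,n→21,t→21 22:0→22,r→22,q→38,n→39,t→22 23:0→23,r→23,q→18,n→23,t→17 24:0→24,r→40,q→24,n→41,t→42 25:0→25,r→39,q→43,n→25,t→25 26:0→26,r→26,q→35,n→44,t→22 27:0→27,r→45,q→27,n→46,t→17 28:0→28,r→44,q→47,n→28,t→25 29:0→29,r→48,q→47,n→29,t→49 30:0→30,r→30,q→35,n→50,t→30 31:0→31,r→50,q→47,n→31,t→31 32:0→32,r→32,q→32,n→32,t→32 33:0→33,r→33,q→32,n→32,t→33 34:0→34,r→34,q→34,n→32,t→51 35:0→35,r→35,q→35,n→52,t→33 36:0→36,r→36,q→53,n→36,t→54 37:0→37,r→48,q→53,n→37,t→55 38:0→38,r→38,q→38,n→56,t→51 39:0→39,r→39,q→57,n→39,t→39 40:0→40,r→40,q→38,n→58,t→42 41:0→41,r→58,q→43,n→41,t→42 42:0→42,r→32,q→32,n→42,t→42 43:0→43,r→48,q→43,n→43,t→42 44:0→44,r→44,q→53,n→44,t→39 45:0→45,r→45,q→35,n→59,t→17 46:0→46,r→59,q→47,n→46,t→17 47:0→47,r→48,q→47,n→47,t→60 48:0→48,r→48,q→48,n→48,t→32 49:0→49,r→48,q→43,n→49,t→49 50:0→50,r→50,q→53,n→50,t→50 51:0→51,r→32,q→32,n→32,t→51 52:0→52,r→52,q→53,n→52,t→33 53:0→53,r→48,q→53,n→53,t→61 54:0→54,r→54,q→62,n→32,t→54 55:0→55,r→63,q→62,n→32,t→55 56:0→56,r→56,q→57,n→56,t→51 57:0→57,r→48,q→57,n→57,t→51 58:0→58,r→58,q→57,n→58,t→42 59:0→59,r→59,q→53,n→59,t→17 60:0→60,r→64,q→32,n→60,t→60 61:0→61,r→65,q→32,n→32,t→61 62:0→62,r→63,q→62,n→32,t→51 63:0→63,r→63,q→63,n→32,t→32 64:0→64,r→64,q→32,n→64,t→32 65:0→65,r→65,q→32,n→32,t→32 (ε-aug+det+¬).
'qqtq': N↓-sim [76, 68, 39, 14, 2] end={s18,s20} ∉↓L; 4/4 deletions ∈↓L.
'0rqtn': |S_i|=[76, 72, 49, 28, 15, 2] end={s18,s20} — reject; 5/5 deletions ∈↓L.
'0qtqtr': |S_i|=[76, 72, 59, 35, 20, 6, 2] end={s18,s20} rej; 6/6 deletions ∈↓L.
'0tnqrt': N↓-sim [76, 72, 62, 44, 24, 8, 4] end={s18,s20,s32,s7} — reject; 6/6 del acc.
4 words, ⪯-incomp.
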